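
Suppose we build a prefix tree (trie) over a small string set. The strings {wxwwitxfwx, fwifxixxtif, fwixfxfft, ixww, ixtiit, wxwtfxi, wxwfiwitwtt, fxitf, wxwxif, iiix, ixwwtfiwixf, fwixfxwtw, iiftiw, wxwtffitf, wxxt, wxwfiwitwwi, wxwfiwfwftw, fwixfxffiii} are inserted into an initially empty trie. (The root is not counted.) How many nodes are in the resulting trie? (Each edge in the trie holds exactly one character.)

87

Insert word by word; a character creates a node only if that edge doesn't already exist:
  "wxwwitxfwx" → 10 new (w, x, w, w, i, t, x, f, w, x)
  "fwifxixxtif" → 11 new (f, w, i, f, x, i, x, x, t, i, f)
  "fwixfxfft" → prefix "fwi" already present; 6 new (x, f, x, f, f, t)
  "ixww" → 4 new (i, x, w, w)
  "ixtiit" → prefix "ix" already present; 4 new (t, i, i, t)
  "wxwtfxi" → prefix "wxw" already present; 4 new (t, f, x, i)
  "wxwfiwitwtt" → prefix "wxw" already present; 8 new (f, i, w, i, t, w, t, t)
  "fxitf" → prefix "f" already present; 4 new (x, i, t, f)
  "wxwxif" → prefix "wxw" already present; 3 new (x, i, f)
  "iiix" → prefix "i" already present; 3 new (i, i, x)
  "ixwwtfiwixf" → prefix "ixww" already present; 7 new (t, f, i, w, i, x, f)
  "fwixfxwtw" → prefix "fwixfx" already present; 3 new (w, t, w)
  "iiftiw" → prefix "ii" already present; 4 new (f, t, i, w)
  "wxwtffitf" → prefix "wxwtf" already present; 4 new (f, i, t, f)
  "wxxt" → prefix "wx" already present; 2 new (x, t)
  "wxwfiwitwwi" → prefix "wxwfiwitw" already present; 2 new (w, i)
  "wxwfiwfwftw" → prefix "wxwfiw" already present; 5 new (f, w, f, t, w)
  "fwixfxffiii" → prefix "fwixfxff" already present; 3 new (i, i, i)
Total nodes = 10 + 11 + 6 + 4 + 4 + 4 + 8 + 4 + 3 + 3 + 7 + 3 + 4 + 4 + 2 + 2 + 5 + 3 = 87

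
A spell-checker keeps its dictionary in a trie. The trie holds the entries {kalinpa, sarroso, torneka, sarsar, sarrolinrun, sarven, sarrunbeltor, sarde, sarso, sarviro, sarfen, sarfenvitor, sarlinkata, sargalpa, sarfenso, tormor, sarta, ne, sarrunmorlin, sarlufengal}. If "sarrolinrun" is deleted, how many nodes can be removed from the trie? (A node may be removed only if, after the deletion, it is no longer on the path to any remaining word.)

6

After clearing the end-marker at "sarrolinrun", prune upward until reaching a node still needed by another word.
The suffix "linrun" (6 nodes) is used only by "sarrolinrun"; the node for "sarro" still has the child "s", so pruning stops there.
Nodes removed: 6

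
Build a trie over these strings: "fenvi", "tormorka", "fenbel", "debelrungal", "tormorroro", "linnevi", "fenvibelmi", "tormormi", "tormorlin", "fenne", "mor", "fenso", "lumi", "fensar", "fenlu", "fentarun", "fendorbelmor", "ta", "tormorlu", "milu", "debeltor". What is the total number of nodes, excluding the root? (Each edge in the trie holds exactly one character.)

84

Count nodes per top-level branch (shared prefixes stored once):
  'd'-branch (debelrungal, debeltor): 14 nodes
  'f'-branch (fenbel, fendorbelmor, fenlu, fenne, fensar, fenso, fentarun, fenvi, fenvibelmi): 35 nodes
  'l'-branch (linnevi, lumi): 10 nodes
  'm'-branch (milu, mor): 6 nodes
  't'-branch (ta, tormorka, tormorlin, tormorlu, tormormi, tormorroro): 19 nodes
Sum: 84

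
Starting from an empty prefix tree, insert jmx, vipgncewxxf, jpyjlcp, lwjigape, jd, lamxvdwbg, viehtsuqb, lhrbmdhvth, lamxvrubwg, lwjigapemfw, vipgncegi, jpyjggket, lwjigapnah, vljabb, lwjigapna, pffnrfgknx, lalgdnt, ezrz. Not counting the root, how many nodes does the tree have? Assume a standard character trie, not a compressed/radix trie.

95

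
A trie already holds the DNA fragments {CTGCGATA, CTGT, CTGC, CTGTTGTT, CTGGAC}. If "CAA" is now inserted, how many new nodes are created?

Walking "CAA" from the root, the first 1 characters ("C") follow existing edges; "A" is the first miss.
New nodes needed: |"CAA"| − 1 = 3 − 1 = 2.

2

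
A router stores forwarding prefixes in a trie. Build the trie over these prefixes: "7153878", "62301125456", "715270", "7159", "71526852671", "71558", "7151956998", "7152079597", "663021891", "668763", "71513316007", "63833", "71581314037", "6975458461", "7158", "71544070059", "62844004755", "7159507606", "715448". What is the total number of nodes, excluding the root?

108

Trace insertions, counting only characters that open a new branch:
  "7153878" → 7 new (7, 1, 5, 3, 8, 7, 8)
  "62301125456" → 11 new (6, 2, 3, 0, 1, 1, 2, 5, 4, 5, 6)
  "715270" → prefix "715" already present; 3 new (2, 7, 0)
  "7159" → prefix "715" already present; 1 new (9)
  "71526852671" → prefix "7152" already present; 7 new (6, 8, 5, 2, 6, 7, 1)
  "71558" → prefix "715" already present; 2 new (5, 8)
  "7151956998" → prefix "715" already present; 7 new (1, 9, 5, 6, 9, 9, 8)
  "7152079597" → prefix "7152" already present; 6 new (0, 7, 9, 5, 9, 7)
  "663021891" → prefix "6" already present; 8 new (6, 3, 0, 2, 1, 8, 9, 1)
  "668763" → prefix "66" already present; 4 new (8, 7, 6, 3)
  "71513316007" → prefix "7151" already present; 7 new (3, 3, 1, 6, 0, 0, 7)
  "63833" → prefix "6" already present; 4 new (3, 8, 3, 3)
  "71581314037" → prefix "715" already present; 8 new (8, 1, 3, 1, 4, 0, 3, 7)
  "6975458461" → prefix "6" already present; 9 new (9, 7, 5, 4, 5, 8, 4, 6, 1)
  "7158" → prefix "7158" already present; 0 new (none)
  "71544070059" → prefix "715" already present; 8 new (4, 4, 0, 7, 0, 0, 5, 9)
  "62844004755" → prefix "62" already present; 9 new (8, 4, 4, 0, 0, 4, 7, 5, 5)
  "7159507606" → prefix "7159" already present; 6 new (5, 0, 7, 6, 0, 6)
  "715448" → prefix "71544" already present; 1 new (8)
Total nodes = 7 + 11 + 3 + 1 + 7 + 2 + 7 + 6 + 8 + 4 + 7 + 4 + 8 + 9 + 0 + 8 + 9 + 6 + 1 = 108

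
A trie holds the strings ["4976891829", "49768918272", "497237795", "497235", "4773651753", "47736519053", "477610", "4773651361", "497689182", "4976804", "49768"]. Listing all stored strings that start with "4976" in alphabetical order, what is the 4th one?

Filter for "4976…" and sort: "49768", "4976804", "497689182", "49768918272", "4976891829"
Position 4: 49768918272

49768918272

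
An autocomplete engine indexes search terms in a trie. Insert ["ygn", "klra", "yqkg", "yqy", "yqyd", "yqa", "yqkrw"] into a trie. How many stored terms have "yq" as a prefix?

Traverse to the node for "yq", then collect every word in that subtree.
Words under "yq": yqa, yqkg, yqkrw, yqy, yqyd
Count: 5

5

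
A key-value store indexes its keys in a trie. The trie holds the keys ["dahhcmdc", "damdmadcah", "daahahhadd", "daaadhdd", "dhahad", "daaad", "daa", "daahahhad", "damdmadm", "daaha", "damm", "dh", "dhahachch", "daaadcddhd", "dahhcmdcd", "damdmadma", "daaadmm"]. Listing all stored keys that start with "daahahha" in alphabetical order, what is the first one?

DFS of the "daahahha" subtree visits, in order: "daahahhad", "daahahhadd"
Position 1: daahahhad

daahahhad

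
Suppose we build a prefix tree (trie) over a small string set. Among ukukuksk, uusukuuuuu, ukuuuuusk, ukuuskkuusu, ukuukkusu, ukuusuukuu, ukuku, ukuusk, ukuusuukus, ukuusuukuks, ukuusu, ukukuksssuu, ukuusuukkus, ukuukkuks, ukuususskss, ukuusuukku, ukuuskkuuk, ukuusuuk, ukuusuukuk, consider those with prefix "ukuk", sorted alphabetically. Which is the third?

ukukuksssuu

Filter for "ukuk…" and sort: "ukuku", "ukukuksk", "ukukuksssuu"
Position 3: ukukuksssuu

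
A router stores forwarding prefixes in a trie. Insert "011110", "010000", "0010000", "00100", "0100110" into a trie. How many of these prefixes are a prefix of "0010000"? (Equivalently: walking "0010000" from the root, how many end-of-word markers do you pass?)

2

Traverse "0010000" character by character; count nodes along the way that are marked as word ends.
Prefixes of the query that are stored words: "00100", "0010000"
Count: 2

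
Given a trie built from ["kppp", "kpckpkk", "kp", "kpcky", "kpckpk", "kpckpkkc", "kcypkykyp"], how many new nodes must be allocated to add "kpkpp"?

3

Walking "kpkpp" from the root, the first 2 characters ("kp") follow existing edges; "k" is the first miss.
New nodes needed: |"kpkpp"| − 2 = 5 − 2 = 3.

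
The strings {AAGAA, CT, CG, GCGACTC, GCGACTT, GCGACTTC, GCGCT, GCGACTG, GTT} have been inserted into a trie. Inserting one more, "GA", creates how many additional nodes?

1

The longest prefix of "GA" already in the trie is "G" (length 1).
So 2 − 1 = 1 new nodes.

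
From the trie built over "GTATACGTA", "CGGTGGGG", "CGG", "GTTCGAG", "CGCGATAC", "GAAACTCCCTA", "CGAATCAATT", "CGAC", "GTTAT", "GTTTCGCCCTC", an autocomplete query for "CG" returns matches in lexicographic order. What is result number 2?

CGAC

Words with prefix "CG", in lexicographic order: "CGAATCAATT", "CGAC", "CGCGATAC", "CGG", "CGGTGGGG"
The 2nd is CGAC.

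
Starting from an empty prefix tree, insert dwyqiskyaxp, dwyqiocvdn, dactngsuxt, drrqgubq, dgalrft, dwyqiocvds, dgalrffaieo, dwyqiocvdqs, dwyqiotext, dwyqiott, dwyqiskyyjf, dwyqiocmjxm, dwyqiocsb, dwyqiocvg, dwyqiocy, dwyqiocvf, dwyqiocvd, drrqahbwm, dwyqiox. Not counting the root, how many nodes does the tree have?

For each word, the new-node count is its length minus the longest prefix already in the trie:
  "dwyqiskyaxp" → 11 new (d, w, y, q, i, s, k, y, a, x, p)
  "dwyqiocvdn" → prefix "dwyqi" already present; 5 new (o, c, v, d, n)
  "dactngsuxt" → prefix "d" already present; 9 new (a, c, t, n, g, s, u, x, t)
  "drrqgubq" → prefix "d" already present; 7 new (r, r, q, g, u, b, q)
  "dgalrft" → prefix "d" already present; 6 new (g, a, l, r, f, t)
  "dwyqiocvds" → prefix "dwyqiocvd" already present; 1 new (s)
  "dgalrffaieo" → prefix "dgalrf" already present; 5 new (f, a, i, e, o)
  "dwyqiocvdqs" → prefix "dwyqiocvd" already present; 2 new (q, s)
  "dwyqiotext" → prefix "dwyqio" already present; 4 new (t, e, x, t)
  "dwyqiott" → prefix "dwyqiot" already present; 1 new (t)
  "dwyqiskyyjf" → prefix "dwyqisky" already present; 3 new (y, j, f)
  "dwyqiocmjxm" → prefix "dwyqioc" already present; 4 new (m, j, x, m)
  "dwyqiocsb" → prefix "dwyqioc" already present; 2 new (s, b)
  "dwyqiocvg" → prefix "dwyqiocv" already present; 1 new (g)
  "dwyqiocy" → prefix "dwyqioc" already present; 1 new (y)
  "dwyqiocvf" → prefix "dwyqiocv" already present; 1 new (f)
  "dwyqiocvd" → prefix "dwyqiocvd" already present; 0 new (none)
  "drrqahbwm" → prefix "drrq" already present; 5 new (a, h, b, w, m)
  "dwyqiox" → prefix "dwyqio" already present; 1 new (x)
Total nodes = 11 + 5 + 9 + 7 + 6 + 1 + 5 + 2 + 4 + 1 + 3 + 4 + 2 + 1 + 1 + 1 + 0 + 5 + 1 = 69

69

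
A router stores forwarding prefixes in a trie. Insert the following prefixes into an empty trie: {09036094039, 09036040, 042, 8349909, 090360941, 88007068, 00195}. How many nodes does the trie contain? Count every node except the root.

34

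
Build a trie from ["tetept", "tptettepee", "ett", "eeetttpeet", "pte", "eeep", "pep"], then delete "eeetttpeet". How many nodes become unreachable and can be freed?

7

After clearing the end-marker at "eeetttpeet", prune upward until reaching a node still needed by another word.
The suffix "tttpeet" (7 nodes) is used only by "eeetttpeet"; the node for "eee" still has the child "p", so pruning stops there.
Nodes removed: 7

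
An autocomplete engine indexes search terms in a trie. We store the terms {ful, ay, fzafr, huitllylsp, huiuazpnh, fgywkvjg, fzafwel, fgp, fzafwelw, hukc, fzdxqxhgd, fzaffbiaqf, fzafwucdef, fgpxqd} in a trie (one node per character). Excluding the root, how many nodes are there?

60

Insert word by word; a character creates a node only if that edge doesn't already exist:
  "ful" → 3 new (f, u, l)
  "ay" → 2 new (a, y)
  "fzafr" → prefix "f" already present; 4 new (z, a, f, r)
  "huitllylsp" → 10 new (h, u, i, t, l, l, y, l, s, p)
  "huiuazpnh" → prefix "hui" already present; 6 new (u, a, z, p, n, h)
  "fgywkvjg" → prefix "f" already present; 7 new (g, y, w, k, v, j, g)
  "fzafwel" → prefix "fzaf" already present; 3 new (w, e, l)
  "fgp" → prefix "fg" already present; 1 new (p)
  "fzafwelw" → prefix "fzafwel" already present; 1 new (w)
  "hukc" → prefix "hu" already present; 2 new (k, c)
  "fzdxqxhgd" → prefix "fz" already present; 7 new (d, x, q, x, h, g, d)
  "fzaffbiaqf" → prefix "fzaf" already present; 6 new (f, b, i, a, q, f)
  "fzafwucdef" → prefix "fzafw" already present; 5 new (u, c, d, e, f)
  "fgpxqd" → prefix "fgp" already present; 3 new (x, q, d)
Total nodes = 3 + 2 + 4 + 10 + 6 + 7 + 3 + 1 + 1 + 2 + 7 + 6 + 5 + 3 = 60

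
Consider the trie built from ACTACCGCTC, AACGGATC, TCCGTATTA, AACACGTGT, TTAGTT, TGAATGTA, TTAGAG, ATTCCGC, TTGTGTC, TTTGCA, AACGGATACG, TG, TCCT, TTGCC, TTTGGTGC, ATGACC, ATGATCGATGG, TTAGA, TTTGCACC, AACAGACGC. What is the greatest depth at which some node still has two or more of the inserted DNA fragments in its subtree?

7

Equivalently: take the maximum, over all pairs, of their longest common prefix length.
e.g. "AACGGATACG" and "AACGGATC" share the prefix "AACGGAT" of length 7; no pair shares a longer one.
Longest shared-prefix length: 7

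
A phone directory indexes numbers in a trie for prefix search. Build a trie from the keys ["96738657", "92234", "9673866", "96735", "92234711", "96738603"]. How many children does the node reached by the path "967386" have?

Follow the path "967386" to its node, then look at its outgoing edges.
Characters that immediately follow "967386" among the stored strings: {0, 5, 6}.
That node has 3 child edges.

3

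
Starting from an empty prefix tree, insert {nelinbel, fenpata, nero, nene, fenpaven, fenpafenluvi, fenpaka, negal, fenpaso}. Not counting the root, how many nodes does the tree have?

Trie structure (* marks end of a word):
(root)
├─ f
│  └─ e
│     └─ n
│        └─ p
│           └─ a
│              ├─ f
│              │  └─ e
│              │     └─ n
│              │        └─ l
│              │           └─ u
│              │              └─ v
│              │                 └─ i *
│              ├─ k
│              │  └─ a *
│              ├─ s
│              │  └─ o *
│              ├─ t
│              │  └─ a *
│              └─ v
│                 └─ e
│                    └─ n *
└─ n
   └─ e
      ├─ g
      │  └─ a
      │     └─ l *
      ├─ l
      │  └─ i
      │     └─ n
      │        └─ b
      │           └─ e
      │              └─ l *
      ├─ n
      │  └─ e *
      └─ r
         └─ o *
Counting every labelled node above: 36.

36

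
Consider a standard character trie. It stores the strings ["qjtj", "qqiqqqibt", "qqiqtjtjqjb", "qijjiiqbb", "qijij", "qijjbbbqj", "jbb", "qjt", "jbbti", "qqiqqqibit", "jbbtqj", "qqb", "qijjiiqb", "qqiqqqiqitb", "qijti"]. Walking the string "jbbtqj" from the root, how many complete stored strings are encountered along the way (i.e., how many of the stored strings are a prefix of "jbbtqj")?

2

Traverse "jbbtqj" character by character; count nodes along the way that are marked as word ends.
Prefixes of the query that are stored words: "jbb", "jbbtqj"
Count: 2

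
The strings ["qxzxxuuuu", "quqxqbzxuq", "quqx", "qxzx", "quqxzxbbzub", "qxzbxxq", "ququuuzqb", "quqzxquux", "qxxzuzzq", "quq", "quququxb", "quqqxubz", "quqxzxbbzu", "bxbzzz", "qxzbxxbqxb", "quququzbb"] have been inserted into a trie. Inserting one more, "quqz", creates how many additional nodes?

"quqz" is already a full path in the trie; only an end-marker is added.
No new nodes are needed: 0.

0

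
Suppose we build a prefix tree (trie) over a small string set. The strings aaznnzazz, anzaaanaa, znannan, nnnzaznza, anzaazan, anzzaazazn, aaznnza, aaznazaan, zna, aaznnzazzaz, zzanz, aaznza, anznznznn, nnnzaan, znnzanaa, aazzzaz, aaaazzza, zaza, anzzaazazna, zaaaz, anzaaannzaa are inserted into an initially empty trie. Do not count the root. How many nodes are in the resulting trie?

91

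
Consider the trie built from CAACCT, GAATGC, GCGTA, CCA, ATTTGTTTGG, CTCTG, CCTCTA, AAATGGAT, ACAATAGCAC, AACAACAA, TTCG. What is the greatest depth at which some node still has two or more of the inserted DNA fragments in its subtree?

2

Look for the deepest trie node that still has at least two words in its subtree.
e.g. "AAATGGAT" and "AACAACAA" share the prefix "AA" of length 2; no pair shares a longer one.
Longest shared-prefix length: 2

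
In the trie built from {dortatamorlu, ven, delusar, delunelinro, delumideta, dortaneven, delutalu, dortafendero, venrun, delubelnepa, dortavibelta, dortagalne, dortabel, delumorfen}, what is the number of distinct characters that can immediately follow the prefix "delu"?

The children of the "delu" node are the distinct next characters among strings starting with "delu".
Characters that immediately follow "delu" among the stored strings: {b, m, n, s, t}.
That node has 5 child edges.

5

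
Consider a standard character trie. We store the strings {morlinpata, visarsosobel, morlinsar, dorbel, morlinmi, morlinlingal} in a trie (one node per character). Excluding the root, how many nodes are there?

39

Count nodes per top-level branch (shared prefixes stored once):
  'd'-branch (dorbel): 6 nodes
  'm'-branch (morlinlingal, morlinmi, morlinpata, morlinsar): 21 nodes
  'v'-branch (visarsosobel): 12 nodes
Sum: 39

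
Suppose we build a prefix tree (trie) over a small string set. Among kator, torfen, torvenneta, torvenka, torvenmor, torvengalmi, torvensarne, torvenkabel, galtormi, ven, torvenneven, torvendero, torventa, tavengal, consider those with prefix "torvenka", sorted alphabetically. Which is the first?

torvenka

DFS of the "torvenka" subtree visits, in order: "torvenka", "torvenkabel"
Position 1: torvenka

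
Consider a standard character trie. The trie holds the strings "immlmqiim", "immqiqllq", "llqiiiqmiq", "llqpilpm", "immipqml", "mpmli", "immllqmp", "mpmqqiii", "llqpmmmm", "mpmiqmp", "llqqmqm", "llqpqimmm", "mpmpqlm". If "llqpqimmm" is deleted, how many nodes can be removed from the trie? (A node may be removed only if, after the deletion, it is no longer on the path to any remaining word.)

5

A node on "llqpqimmm"'s path can go only if nothing else ends at it or branches off below it.
The suffix "qimmm" (5 nodes) is used only by "llqpqimmm"; the node for "llqp" still has the child "i", so pruning stops there.
Nodes removed: 5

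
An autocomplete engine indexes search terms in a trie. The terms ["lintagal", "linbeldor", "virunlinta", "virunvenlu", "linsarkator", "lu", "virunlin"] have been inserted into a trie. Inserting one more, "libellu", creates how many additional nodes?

5

The longest prefix of "libellu" already in the trie is "li" (length 2).
Each of the 5 remaining characters creates one node.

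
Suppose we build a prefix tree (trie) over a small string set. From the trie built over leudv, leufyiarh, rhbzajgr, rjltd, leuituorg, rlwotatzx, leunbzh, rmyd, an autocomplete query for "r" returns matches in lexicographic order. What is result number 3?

rlwotatzx

Filter for "r…" and sort: "rhbzajgr", "rjltd", "rlwotatzx", "rmyd"
Position 3: rlwotatzx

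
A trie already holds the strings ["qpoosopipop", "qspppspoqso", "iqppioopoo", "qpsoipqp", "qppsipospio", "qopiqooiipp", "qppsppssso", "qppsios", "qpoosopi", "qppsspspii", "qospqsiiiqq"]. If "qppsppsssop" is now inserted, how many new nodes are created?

1

Walking "qppsppsssop" from the root, the first 10 characters ("qppsppssso") follow existing edges; "p" is the first miss.
So 11 − 10 = 1 new nodes.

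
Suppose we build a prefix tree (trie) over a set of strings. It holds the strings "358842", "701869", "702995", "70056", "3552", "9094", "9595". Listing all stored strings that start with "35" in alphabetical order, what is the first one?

3552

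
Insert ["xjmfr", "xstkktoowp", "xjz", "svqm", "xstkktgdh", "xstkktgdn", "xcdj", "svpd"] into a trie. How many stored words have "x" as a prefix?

6

Traverse to the node for "x", then collect every word in that subtree.
Matches: "xcdj", "xjmfr", "xjz", "xstkktgdh", "xstkktgdn", "xstkktoowp"
Count: 6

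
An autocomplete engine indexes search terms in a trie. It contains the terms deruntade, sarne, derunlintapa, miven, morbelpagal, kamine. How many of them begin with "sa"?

Traverse to the node for "sa", then collect every word in that subtree.
Words under "sa": sarne
Count: 1

1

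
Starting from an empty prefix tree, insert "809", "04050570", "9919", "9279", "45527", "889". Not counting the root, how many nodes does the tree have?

25

Trie structure (* marks end of a word):
(root)
├─ 0
│  └─ 4
│     └─ 0
│        └─ 5
│           └─ 0
│              └─ 5
│                 └─ 7
│                    └─ 0 *
├─ 4
│  └─ 5
│     └─ 5
│        └─ 2
│           └─ 7 *
├─ 8
│  ├─ 0
│  │  └─ 9 *
│  └─ 8
│     └─ 9 *
└─ 9
   ├─ 2
   │  └─ 7
   │     └─ 9 *
   └─ 9
      └─ 1
         └─ 9 *
Counting every labelled node above: 25.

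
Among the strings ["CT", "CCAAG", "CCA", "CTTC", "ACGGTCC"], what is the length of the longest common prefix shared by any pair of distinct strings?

3

Equivalently: take the maximum, over all pairs, of their longest common prefix length.
e.g. "CCA" and "CCAAG" share the prefix "CCA" of length 3; no pair shares a longer one.
Longest shared-prefix length: 3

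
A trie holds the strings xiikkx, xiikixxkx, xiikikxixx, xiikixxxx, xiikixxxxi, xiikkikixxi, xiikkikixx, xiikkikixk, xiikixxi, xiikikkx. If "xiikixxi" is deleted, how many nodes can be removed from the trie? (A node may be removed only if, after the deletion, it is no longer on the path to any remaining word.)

Walk "xiikixxi" from the leaf back toward the root, removing each node that no remaining word uses.
The suffix "i" (1 node) is used only by "xiikixxi"; the node for "xiikixx" still has the child "k", so pruning stops there.
Nodes removed: 1

1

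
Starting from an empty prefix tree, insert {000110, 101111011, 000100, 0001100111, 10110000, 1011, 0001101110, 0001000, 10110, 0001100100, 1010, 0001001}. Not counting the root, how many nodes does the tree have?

34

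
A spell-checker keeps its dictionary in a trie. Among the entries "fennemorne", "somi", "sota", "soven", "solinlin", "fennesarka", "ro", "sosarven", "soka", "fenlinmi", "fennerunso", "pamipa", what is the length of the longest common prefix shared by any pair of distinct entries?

The deepest shared node is where two words last agree before diverging.
"fennemorne" and "fennerunso" agree on "fenne" (5 characters) before diverging; nothing deeper is shared.
Longest shared-prefix length: 5

5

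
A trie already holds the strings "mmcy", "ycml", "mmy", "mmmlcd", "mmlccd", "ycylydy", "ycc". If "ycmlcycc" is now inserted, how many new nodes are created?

4

"ycml" is already a path in the trie; the remaining "cycc" must be added.
New nodes needed: |"ycmlcycc"| − 4 = 8 − 4 = 4.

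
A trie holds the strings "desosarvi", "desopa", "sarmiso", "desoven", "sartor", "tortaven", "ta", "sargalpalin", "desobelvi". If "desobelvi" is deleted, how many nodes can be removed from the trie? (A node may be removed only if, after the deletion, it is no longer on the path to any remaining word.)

A node on "desobelvi"'s path can go only if nothing else ends at it or branches off below it.
The suffix "belvi" (5 nodes) is used only by "desobelvi"; the node for "deso" still has the child "s", so pruning stops there.
Nodes removed: 5

5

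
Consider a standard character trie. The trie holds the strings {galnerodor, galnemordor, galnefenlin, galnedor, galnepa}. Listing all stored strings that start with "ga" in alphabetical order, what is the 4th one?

DFS of the "ga" subtree visits, in order: "galnedor", "galnefenlin", "galnemordor", "galnepa", "galnerodor"
Position 4: galnepa

galnepa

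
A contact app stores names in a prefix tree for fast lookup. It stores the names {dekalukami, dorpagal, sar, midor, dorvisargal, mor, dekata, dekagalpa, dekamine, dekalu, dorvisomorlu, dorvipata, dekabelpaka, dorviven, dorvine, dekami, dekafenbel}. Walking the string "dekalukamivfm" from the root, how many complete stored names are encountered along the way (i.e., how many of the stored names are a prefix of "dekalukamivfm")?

2

Traverse "dekalukamivfm" character by character; count nodes along the way that are marked as word ends.
Prefixes of the query that are stored words: "dekalu", "dekalukami"
Count: 2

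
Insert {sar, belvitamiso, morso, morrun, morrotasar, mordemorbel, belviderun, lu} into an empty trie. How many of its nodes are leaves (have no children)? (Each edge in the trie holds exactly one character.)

8

A leaf is a node with no children — equivalently, the end of a word that is not a proper prefix of any other stored word.
Those words: "belviderun", "belvitamiso", "lu", "mordemorbel", "morrotasar", "morrun", "morso", "sar"
Leaf count: 8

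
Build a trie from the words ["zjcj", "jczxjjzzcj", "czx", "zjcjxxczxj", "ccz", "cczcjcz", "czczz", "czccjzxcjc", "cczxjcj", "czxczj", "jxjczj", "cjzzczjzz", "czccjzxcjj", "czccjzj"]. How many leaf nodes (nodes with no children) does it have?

11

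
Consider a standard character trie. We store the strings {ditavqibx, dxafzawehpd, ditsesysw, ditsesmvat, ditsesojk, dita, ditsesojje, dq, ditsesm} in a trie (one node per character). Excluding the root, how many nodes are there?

35

Insert word by word; a character creates a node only if that edge doesn't already exist:
  "ditavqibx" → 9 new (d, i, t, a, v, q, i, b, x)
  "dxafzawehpd" → prefix "d" already present; 10 new (x, a, f, z, a, w, e, h, p, d)
  "ditsesysw" → prefix "dit" already present; 6 new (s, e, s, y, s, w)
  "ditsesmvat" → prefix "ditses" already present; 4 new (m, v, a, t)
  "ditsesojk" → prefix "ditses" already present; 3 new (o, j, k)
  "dita" → prefix "dita" already present; 0 new (none)
  "ditsesojje" → prefix "ditsesoj" already present; 2 new (j, e)
  "dq" → prefix "d" already present; 1 new (q)
  "ditsesm" → prefix "ditsesm" already present; 0 new (none)
Total nodes = 9 + 10 + 6 + 4 + 3 + 0 + 2 + 1 + 0 = 35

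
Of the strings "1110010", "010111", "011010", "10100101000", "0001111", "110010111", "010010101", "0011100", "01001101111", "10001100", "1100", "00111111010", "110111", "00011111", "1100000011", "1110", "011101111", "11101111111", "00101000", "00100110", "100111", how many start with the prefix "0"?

Walk to "0"; the words in its subtree are exactly those with that prefix.
Matches: "0001111", "00011111", "00100110", "00101000", "0011100", "00111111010", "010010101", "01001101111", "010111", "011010", "011101111"
Count: 11

11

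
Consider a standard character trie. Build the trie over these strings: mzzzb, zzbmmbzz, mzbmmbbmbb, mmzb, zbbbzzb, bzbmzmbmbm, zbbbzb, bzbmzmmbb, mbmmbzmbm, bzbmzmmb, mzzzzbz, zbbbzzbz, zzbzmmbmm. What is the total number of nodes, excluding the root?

62

Insert word by word; a character creates a node only if that edge doesn't already exist:
  "mzzzb" → 5 new (m, z, z, z, b)
  "zzbmmbzz" → 8 new (z, z, b, m, m, b, z, z)
  "mzbmmbbmbb" → prefix "mz" already present; 8 new (b, m, m, b, b, m, b, b)
  "mmzb" → prefix "m" already present; 3 new (m, z, b)
  "zbbbzzb" → prefix "z" already present; 6 new (b, b, b, z, z, b)
  "bzbmzmbmbm" → 10 new (b, z, b, m, z, m, b, m, b, m)
  "zbbbzb" → prefix "zbbbz" already present; 1 new (b)
  "bzbmzmmbb" → prefix "bzbmzm" already present; 3 new (m, b, b)
  "mbmmbzmbm" → prefix "m" already present; 8 new (b, m, m, b, z, m, b, m)
  "bzbmzmmb" → prefix "bzbmzmmb" already present; 0 new (none)
  "mzzzzbz" → prefix "mzzz" already present; 3 new (z, b, z)
  "zbbbzzbz" → prefix "zbbbzzb" already present; 1 new (z)
  "zzbzmmbmm" → prefix "zzb" already present; 6 new (z, m, m, b, m, m)
Total nodes = 5 + 8 + 8 + 3 + 6 + 10 + 1 + 3 + 8 + 0 + 3 + 1 + 6 = 62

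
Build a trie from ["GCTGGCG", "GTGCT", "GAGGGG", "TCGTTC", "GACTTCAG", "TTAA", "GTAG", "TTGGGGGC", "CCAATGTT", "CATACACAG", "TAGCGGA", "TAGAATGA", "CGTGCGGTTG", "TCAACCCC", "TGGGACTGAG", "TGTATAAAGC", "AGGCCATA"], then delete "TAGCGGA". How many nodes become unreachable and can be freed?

4

Walk "TAGCGGA" from the leaf back toward the root, removing each node that no remaining word uses.
The suffix "CGGA" (4 nodes) is used only by "TAGCGGA"; the node for "TAG" still has the child "A", so pruning stops there.
Nodes removed: 4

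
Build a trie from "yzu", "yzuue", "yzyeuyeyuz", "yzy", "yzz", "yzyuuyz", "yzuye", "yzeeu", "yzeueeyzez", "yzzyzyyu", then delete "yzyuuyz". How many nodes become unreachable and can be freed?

A node on "yzyuuyz"'s path can go only if nothing else ends at it or branches off below it.
The suffix "uuyz" (4 nodes) is used only by "yzyuuyz"; the node for "yzy" still has the child "e", so pruning stops there.
Nodes removed: 4

4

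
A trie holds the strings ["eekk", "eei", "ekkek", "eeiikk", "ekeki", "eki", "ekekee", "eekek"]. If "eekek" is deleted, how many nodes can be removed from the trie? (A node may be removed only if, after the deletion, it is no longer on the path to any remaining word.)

After clearing the end-marker at "eekek", prune upward until reaching a node still needed by another word.
The suffix "ek" (2 nodes) is used only by "eekek"; the node for "eek" still has the child "k", so pruning stops there.
Nodes removed: 2

2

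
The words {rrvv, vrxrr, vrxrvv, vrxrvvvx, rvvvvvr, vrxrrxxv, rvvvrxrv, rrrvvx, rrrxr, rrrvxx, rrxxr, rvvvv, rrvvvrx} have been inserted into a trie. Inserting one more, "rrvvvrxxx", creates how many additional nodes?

2

Walking "rrvvvrxxx" from the root, the first 7 characters ("rrvvvrx") follow existing edges; "x" is the first miss.
New nodes needed: |"rrvvvrxxx"| − 7 = 9 − 7 = 2.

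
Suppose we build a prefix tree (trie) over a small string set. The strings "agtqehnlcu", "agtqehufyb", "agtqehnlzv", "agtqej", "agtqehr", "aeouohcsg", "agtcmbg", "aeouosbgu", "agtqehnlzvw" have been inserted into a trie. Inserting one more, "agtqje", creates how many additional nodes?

2

"agtq" is already a path in the trie; the remaining "je" must be added.
Each of the 2 remaining characters creates one node.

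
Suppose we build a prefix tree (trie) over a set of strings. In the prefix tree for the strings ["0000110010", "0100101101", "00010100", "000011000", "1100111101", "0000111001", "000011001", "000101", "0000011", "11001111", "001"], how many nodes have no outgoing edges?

8

Leaves are exactly the stored words that no other stored word extends.
Those words: "0000011", "000011000", "0000110010", "0000111001", "00010100", "001", "0100101101", "1100111101"
Leaf count: 8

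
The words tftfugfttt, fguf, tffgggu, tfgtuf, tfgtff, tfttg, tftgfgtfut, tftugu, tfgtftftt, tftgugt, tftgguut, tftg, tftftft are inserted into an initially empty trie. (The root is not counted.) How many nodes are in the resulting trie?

51

Trace insertions, counting only characters that open a new branch:
  "tftfugfttt" → 10 new (t, f, t, f, u, g, f, t, t, t)
  "fguf" → 4 new (f, g, u, f)
  "tffgggu" → prefix "tf" already present; 5 new (f, g, g, g, u)
  "tfgtuf" → prefix "tf" already present; 4 new (g, t, u, f)
  "tfgtff" → prefix "tfgt" already present; 2 new (f, f)
  "tfttg" → prefix "tft" already present; 2 new (t, g)
  "tftgfgtfut" → prefix "tft" already present; 7 new (g, f, g, t, f, u, t)
  "tftugu" → prefix "tft" already present; 3 new (u, g, u)
  "tfgtftftt" → prefix "tfgtf" already present; 4 new (t, f, t, t)
  "tftgugt" → prefix "tftg" already present; 3 new (u, g, t)
  "tftgguut" → prefix "tftg" already present; 4 new (g, u, u, t)
  "tftg" → prefix "tftg" already present; 0 new (none)
  "tftftft" → prefix "tftf" already present; 3 new (t, f, t)
Total nodes = 10 + 4 + 5 + 4 + 2 + 2 + 7 + 3 + 4 + 3 + 4 + 0 + 3 = 51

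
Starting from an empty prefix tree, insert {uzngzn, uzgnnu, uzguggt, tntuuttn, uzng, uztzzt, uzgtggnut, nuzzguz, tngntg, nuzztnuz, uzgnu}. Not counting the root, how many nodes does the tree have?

48

Insert word by word; a character creates a node only if that edge doesn't already exist:
  "uzngzn" → 6 new (u, z, n, g, z, n)
  "uzgnnu" → prefix "uz" already present; 4 new (g, n, n, u)
  "uzguggt" → prefix "uzg" already present; 4 new (u, g, g, t)
  "tntuuttn" → 8 new (t, n, t, u, u, t, t, n)
  "uzng" → prefix "uzng" already present; 0 new (none)
  "uztzzt" → prefix "uz" already present; 4 new (t, z, z, t)
  "uzgtggnut" → prefix "uzg" already present; 6 new (t, g, g, n, u, t)
  "nuzzguz" → 7 new (n, u, z, z, g, u, z)
  "tngntg" → prefix "tn" already present; 4 new (g, n, t, g)
  "nuzztnuz" → prefix "nuzz" already present; 4 new (t, n, u, z)
  "uzgnu" → prefix "uzgn" already present; 1 new (u)
Total nodes = 6 + 4 + 4 + 8 + 0 + 4 + 6 + 7 + 4 + 4 + 1 = 48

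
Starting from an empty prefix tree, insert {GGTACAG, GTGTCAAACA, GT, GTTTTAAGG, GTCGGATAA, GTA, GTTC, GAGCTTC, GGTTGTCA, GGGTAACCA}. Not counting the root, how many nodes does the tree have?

50

For each word, the new-node count is its length minus the longest prefix already in the trie:
  "GGTACAG" → 7 new (G, G, T, A, C, A, G)
  "GTGTCAAACA" → prefix "G" already present; 9 new (T, G, T, C, A, A, A, C, A)
  "GT" → prefix "GT" already present; 0 new (none)
  "GTTTTAAGG" → prefix "GT" already present; 7 new (T, T, T, A, A, G, G)
  "GTCGGATAA" → prefix "GT" already present; 7 new (C, G, G, A, T, A, A)
  "GTA" → prefix "GT" already present; 1 new (A)
  "GTTC" → prefix "GTT" already present; 1 new (C)
  "GAGCTTC" → prefix "G" already present; 6 new (A, G, C, T, T, C)
  "GGTTGTCA" → prefix "GGT" already present; 5 new (T, G, T, C, A)
  "GGGTAACCA" → prefix "GG" already present; 7 new (G, T, A, A, C, C, A)
Total nodes = 7 + 9 + 0 + 7 + 7 + 1 + 1 + 6 + 5 + 7 = 50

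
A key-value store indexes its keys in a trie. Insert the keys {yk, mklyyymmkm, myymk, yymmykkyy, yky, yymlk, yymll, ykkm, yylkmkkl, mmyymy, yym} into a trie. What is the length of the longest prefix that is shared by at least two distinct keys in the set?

The deepest shared node is where two words last agree before diverging.
"yymlk" and "yymll" agree on "yyml" (4 characters) before diverging; nothing deeper is shared.
Longest shared-prefix length: 4

4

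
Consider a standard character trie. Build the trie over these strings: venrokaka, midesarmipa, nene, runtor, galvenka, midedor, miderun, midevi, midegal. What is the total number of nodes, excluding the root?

Count nodes per top-level branch (shared prefixes stored once):
  'g'-branch (galvenka): 8 nodes
  'm'-branch (midedor, midegal, miderun, midesarmipa, midevi): 22 nodes
  'n'-branch (nene): 4 nodes
  'r'-branch (runtor): 6 nodes
  'v'-branch (venrokaka): 9 nodes
Sum: 49

49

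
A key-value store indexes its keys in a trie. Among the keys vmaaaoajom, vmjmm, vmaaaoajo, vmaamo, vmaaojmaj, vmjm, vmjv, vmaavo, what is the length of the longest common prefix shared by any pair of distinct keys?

9

Equivalently: take the maximum, over all pairs, of their longest common prefix length.
"vmaaaoajo" and "vmaaaoajom" agree on "vmaaaoajo" (9 characters) before diverging; nothing deeper is shared.
Longest shared-prefix length: 9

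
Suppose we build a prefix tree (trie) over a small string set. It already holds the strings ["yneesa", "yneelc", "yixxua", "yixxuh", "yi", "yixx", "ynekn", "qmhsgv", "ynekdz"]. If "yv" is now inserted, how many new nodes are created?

1

The longest prefix of "yv" already in the trie is "y" (length 1).
So 2 − 1 = 1 new nodes.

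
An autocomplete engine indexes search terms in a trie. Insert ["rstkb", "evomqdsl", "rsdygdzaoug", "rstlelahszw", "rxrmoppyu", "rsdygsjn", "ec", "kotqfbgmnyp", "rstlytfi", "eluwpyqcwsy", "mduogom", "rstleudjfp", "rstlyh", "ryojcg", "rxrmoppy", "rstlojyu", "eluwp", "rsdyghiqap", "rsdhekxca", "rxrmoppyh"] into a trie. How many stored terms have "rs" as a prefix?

Traverse to the node for "rs", then collect every word in that subtree.
Matches: "rsdhekxca", "rsdygdzaoug", "rsdyghiqap", "rsdygsjn", "rstkb", "rstlelahszw", "rstleudjfp", "rstlojyu", "rstlyh", "rstlytfi"
Count: 10

10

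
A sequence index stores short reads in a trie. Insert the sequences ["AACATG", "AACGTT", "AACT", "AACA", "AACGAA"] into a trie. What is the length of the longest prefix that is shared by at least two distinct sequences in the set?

Equivalently: take the maximum, over all pairs, of their longest common prefix length.
"AACA" and "AACATG" agree on "AACA" (4 characters) before diverging; nothing deeper is shared.
Longest shared-prefix length: 4

4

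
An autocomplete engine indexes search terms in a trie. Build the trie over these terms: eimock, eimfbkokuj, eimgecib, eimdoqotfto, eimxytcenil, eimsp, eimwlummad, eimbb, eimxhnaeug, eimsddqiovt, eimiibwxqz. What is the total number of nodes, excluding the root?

65

For each word, the new-node count is its length minus the longest prefix already in the trie:
  "eimock" → 6 new (e, i, m, o, c, k)
  "eimfbkokuj" → prefix "eim" already present; 7 new (f, b, k, o, k, u, j)
  "eimgecib" → prefix "eim" already present; 5 new (g, e, c, i, b)
  "eimdoqotfto" → prefix "eim" already present; 8 new (d, o, q, o, t, f, t, o)
  "eimxytcenil" → prefix "eim" already present; 8 new (x, y, t, c, e, n, i, l)
  "eimsp" → prefix "eim" already present; 2 new (s, p)
  "eimwlummad" → prefix "eim" already present; 7 new (w, l, u, m, m, a, d)
  "eimbb" → prefix "eim" already present; 2 new (b, b)
  "eimxhnaeug" → prefix "eimx" already present; 6 new (h, n, a, e, u, g)
  "eimsddqiovt" → prefix "eims" already present; 7 new (d, d, q, i, o, v, t)
  "eimiibwxqz" → prefix "eim" already present; 7 new (i, i, b, w, x, q, z)
Total nodes = 6 + 7 + 5 + 8 + 8 + 2 + 7 + 2 + 6 + 7 + 7 = 65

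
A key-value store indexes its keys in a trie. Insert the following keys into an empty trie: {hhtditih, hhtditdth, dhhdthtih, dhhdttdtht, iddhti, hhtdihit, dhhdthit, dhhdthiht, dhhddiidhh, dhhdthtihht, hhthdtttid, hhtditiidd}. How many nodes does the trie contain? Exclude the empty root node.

For each word, the new-node count is its length minus the longest prefix already in the trie:
  "hhtditih" → 8 new (h, h, t, d, i, t, i, h)
  "hhtditdth" → prefix "hhtdit" already present; 3 new (d, t, h)
  "dhhdthtih" → 9 new (d, h, h, d, t, h, t, i, h)
  "dhhdttdtht" → prefix "dhhdt" already present; 5 new (t, d, t, h, t)
  "iddhti" → 6 new (i, d, d, h, t, i)
  "hhtdihit" → prefix "hhtdi" already present; 3 new (h, i, t)
  "dhhdthit" → prefix "dhhdth" already present; 2 new (i, t)
  "dhhdthiht" → prefix "dhhdthi" already present; 2 new (h, t)
  "dhhddiidhh" → prefix "dhhd" already present; 6 new (d, i, i, d, h, h)
  "dhhdthtihht" → prefix "dhhdthtih" already present; 2 new (h, t)
  "hhthdtttid" → prefix "hht" already present; 7 new (h, d, t, t, t, i, d)
  "hhtditiidd" → prefix "hhtditi" already present; 3 new (i, d, d)
Total nodes = 8 + 3 + 9 + 5 + 6 + 3 + 2 + 2 + 6 + 2 + 7 + 3 = 56

56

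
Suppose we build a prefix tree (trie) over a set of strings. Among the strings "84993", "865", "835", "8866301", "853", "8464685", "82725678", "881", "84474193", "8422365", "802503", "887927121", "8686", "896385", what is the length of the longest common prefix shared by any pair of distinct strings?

Equivalently: take the maximum, over all pairs, of their longest common prefix length.
"8422365" and "84474193" agree on "84" (2 characters) before diverging; nothing deeper is shared.
Longest shared-prefix length: 2

2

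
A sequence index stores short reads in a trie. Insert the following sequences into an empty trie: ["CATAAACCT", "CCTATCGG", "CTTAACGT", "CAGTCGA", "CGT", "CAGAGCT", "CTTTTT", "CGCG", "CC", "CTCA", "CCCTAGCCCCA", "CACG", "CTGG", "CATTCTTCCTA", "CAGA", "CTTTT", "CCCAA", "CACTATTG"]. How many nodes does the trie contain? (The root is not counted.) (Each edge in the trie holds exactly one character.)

69

Trace insertions, counting only characters that open a new branch:
  "CATAAACCT" → 9 new (C, A, T, A, A, A, C, C, T)
  "CCTATCGG" → prefix "C" already present; 7 new (C, T, A, T, C, G, G)
  "CTTAACGT" → prefix "C" already present; 7 new (T, T, A, A, C, G, T)
  "CAGTCGA" → prefix "CA" already present; 5 new (G, T, C, G, A)
  "CGT" → prefix "C" already present; 2 new (G, T)
  "CAGAGCT" → prefix "CAG" already present; 4 new (A, G, C, T)
  "CTTTTT" → prefix "CTT" already present; 3 new (T, T, T)
  "CGCG" → prefix "CG" already present; 2 new (C, G)
  "CC" → prefix "CC" already present; 0 new (none)
  "CTCA" → prefix "CT" already present; 2 new (C, A)
  "CCCTAGCCCCA" → prefix "CC" already present; 9 new (C, T, A, G, C, C, C, C, A)
  "CACG" → prefix "CA" already present; 2 new (C, G)
  "CTGG" → prefix "CT" already present; 2 new (G, G)
  "CATTCTTCCTA" → prefix "CAT" already present; 8 new (T, C, T, T, C, C, T, A)
  "CAGA" → prefix "CAGA" already present; 0 new (none)
  "CTTTT" → prefix "CTTTT" already present; 0 new (none)
  "CCCAA" → prefix "CCC" already present; 2 new (A, A)
  "CACTATTG" → prefix "CAC" already present; 5 new (T, A, T, T, G)
Total nodes = 9 + 7 + 7 + 5 + 2 + 4 + 3 + 2 + 0 + 2 + 9 + 2 + 2 + 8 + 0 + 0 + 2 + 5 = 69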